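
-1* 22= -22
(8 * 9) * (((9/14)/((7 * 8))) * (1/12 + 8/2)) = 27/8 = 3.38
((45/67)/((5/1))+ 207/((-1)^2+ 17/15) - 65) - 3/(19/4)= 31.53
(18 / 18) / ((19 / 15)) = 15 / 19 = 0.79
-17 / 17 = -1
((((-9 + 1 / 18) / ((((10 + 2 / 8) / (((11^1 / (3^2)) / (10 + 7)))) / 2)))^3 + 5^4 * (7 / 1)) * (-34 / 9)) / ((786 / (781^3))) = -375045841014294172314372011 / 37440318051458073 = -10017164931.63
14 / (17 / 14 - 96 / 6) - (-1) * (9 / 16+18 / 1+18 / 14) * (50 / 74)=10691801 / 857808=12.46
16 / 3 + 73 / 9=121 / 9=13.44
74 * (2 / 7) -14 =50 / 7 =7.14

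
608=608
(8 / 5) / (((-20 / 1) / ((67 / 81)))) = -134 / 2025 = -0.07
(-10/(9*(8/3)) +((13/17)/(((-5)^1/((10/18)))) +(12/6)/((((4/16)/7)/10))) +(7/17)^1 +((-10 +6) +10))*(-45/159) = -1731685/10812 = -160.16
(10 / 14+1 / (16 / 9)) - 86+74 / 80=-46927 / 560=-83.80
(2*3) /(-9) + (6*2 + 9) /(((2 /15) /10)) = 4723 /3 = 1574.33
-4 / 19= -0.21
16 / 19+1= 35 / 19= 1.84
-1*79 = -79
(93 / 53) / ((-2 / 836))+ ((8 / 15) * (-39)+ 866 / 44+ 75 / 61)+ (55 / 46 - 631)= -5574996096 / 4089745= -1363.16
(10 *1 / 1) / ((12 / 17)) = 85 / 6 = 14.17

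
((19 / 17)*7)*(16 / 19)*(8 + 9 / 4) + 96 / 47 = 55588 / 799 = 69.57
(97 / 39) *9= 291 / 13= 22.38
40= 40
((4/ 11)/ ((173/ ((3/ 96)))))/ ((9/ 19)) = 19/ 137016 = 0.00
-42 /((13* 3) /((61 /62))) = -427 /403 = -1.06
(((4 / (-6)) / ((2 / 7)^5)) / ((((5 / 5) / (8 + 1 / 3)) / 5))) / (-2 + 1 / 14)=14706125 / 1944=7564.88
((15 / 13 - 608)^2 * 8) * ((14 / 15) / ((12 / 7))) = 12198318916 / 7605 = 1603986.71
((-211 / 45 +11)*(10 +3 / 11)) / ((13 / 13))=64.83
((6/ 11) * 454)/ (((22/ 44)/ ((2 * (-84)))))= -915264/ 11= -83205.82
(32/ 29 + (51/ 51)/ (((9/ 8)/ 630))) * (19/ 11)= 309168/ 319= 969.18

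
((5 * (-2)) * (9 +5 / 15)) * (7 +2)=-840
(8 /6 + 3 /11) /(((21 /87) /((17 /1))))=26129 /231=113.11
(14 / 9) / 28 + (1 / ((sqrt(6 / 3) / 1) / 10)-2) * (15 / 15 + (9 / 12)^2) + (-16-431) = -32405 / 72 + 125 * sqrt(2) / 16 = -439.02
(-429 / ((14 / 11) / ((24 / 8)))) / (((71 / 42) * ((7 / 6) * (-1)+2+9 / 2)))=-127413 / 1136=-112.16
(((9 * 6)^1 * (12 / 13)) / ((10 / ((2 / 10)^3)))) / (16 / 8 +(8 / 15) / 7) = 3402 / 177125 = 0.02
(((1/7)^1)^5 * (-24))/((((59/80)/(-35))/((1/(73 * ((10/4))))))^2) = -614400/6362735407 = -0.00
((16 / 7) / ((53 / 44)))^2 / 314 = 247808 / 21609637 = 0.01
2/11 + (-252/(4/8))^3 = -1408264702/11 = -128024063.82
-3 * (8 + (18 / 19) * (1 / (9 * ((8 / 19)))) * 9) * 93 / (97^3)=-11439 / 3650692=-0.00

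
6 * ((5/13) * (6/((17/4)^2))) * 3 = 2.30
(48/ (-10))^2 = 576/ 25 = 23.04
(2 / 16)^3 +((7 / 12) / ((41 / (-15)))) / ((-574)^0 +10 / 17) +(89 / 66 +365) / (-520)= -339168527 / 405250560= -0.84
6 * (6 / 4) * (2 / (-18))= -1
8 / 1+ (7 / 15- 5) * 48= -1048 / 5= -209.60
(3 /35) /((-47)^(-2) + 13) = 6627 /1005130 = 0.01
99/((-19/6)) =-594/19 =-31.26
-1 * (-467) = 467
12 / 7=1.71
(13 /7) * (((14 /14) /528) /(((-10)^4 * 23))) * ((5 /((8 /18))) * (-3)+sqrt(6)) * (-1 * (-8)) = -117 /28336000+13 * sqrt(6) /106260000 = -0.00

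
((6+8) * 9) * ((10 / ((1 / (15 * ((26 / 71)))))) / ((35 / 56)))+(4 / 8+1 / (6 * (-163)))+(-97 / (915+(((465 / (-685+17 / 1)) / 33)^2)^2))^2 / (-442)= 604604262358018516211704375704268162070388862012 / 54595248980079068662412865209720505365122275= 11074.30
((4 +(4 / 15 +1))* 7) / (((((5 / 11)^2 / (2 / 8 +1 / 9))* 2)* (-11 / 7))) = -553553 / 27000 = -20.50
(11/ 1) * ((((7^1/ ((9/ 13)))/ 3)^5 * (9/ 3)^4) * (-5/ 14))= -49031097115/ 354294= -138390.99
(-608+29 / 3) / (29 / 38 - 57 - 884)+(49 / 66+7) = 19758139 / 2358114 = 8.38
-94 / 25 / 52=-47 / 650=-0.07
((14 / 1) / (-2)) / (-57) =7 / 57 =0.12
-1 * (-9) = 9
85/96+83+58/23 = 190787/2208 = 86.41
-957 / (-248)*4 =957 / 62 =15.44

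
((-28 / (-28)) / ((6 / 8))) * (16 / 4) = 16 / 3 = 5.33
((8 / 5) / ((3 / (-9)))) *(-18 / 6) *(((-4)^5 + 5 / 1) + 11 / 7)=-512784 / 35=-14650.97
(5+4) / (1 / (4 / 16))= 9 / 4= 2.25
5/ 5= 1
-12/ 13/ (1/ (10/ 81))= -0.11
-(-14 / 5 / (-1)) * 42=-588 / 5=-117.60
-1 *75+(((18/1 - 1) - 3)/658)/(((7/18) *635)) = -15668607/208915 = -75.00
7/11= 0.64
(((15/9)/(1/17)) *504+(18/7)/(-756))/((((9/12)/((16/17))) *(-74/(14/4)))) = -33586552/39627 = -847.57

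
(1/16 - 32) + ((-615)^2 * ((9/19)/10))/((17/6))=32513587/5168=6291.33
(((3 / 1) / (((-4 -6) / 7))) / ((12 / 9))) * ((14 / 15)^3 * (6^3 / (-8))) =34.57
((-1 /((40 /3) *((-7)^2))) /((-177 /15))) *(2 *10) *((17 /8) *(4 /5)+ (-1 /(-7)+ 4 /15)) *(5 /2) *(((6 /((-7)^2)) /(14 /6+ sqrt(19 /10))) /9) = 11075 /90378442 - 6645 *sqrt(190) /1265298188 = 0.00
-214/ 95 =-2.25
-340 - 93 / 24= -2751 / 8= -343.88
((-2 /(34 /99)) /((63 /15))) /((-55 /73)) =1.84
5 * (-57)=-285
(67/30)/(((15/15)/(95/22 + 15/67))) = 10.14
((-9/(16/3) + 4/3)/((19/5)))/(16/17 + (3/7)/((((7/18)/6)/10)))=-70805/50947968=-0.00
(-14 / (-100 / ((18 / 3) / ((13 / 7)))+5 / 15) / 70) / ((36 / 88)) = 154 / 9645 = 0.02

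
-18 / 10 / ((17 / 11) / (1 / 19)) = -99 / 1615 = -0.06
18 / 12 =3 / 2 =1.50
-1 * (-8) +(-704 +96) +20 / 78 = -23390 / 39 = -599.74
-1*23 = -23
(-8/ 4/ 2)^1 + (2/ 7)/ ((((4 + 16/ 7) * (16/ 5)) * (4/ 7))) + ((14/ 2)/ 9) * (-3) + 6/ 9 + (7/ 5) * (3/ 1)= 1.56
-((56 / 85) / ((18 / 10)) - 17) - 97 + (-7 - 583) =-102566 / 153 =-670.37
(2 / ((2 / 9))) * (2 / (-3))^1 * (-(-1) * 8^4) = -24576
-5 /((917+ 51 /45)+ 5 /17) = -1275 /234199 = -0.01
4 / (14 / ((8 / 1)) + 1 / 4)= 2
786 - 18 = 768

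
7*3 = 21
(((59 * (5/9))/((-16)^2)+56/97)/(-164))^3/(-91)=3917337713108119/4480593696065266686885888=0.00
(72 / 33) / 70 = 12 / 385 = 0.03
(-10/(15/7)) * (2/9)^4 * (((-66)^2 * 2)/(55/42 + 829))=-3035648/25422417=-0.12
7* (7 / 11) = 49 / 11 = 4.45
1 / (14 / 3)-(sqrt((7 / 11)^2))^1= -65 / 154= -0.42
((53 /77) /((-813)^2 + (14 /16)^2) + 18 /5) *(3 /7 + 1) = 23452271620 /4560162607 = 5.14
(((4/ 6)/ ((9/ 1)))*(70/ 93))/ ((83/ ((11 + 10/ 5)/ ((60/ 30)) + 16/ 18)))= 9310/ 1875717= 0.00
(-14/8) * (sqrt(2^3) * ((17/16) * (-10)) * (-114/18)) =-333.08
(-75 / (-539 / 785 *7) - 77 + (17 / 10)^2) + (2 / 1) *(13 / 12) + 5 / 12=-31649267 / 565950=-55.92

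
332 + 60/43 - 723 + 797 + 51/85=87719/215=408.00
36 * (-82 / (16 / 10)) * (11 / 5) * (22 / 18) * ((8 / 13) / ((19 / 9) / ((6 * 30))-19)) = 64294560 / 399893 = 160.78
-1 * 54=-54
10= 10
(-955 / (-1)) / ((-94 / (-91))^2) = 7908355 / 8836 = 895.02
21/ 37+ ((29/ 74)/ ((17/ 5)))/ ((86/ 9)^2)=5292489/ 9304168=0.57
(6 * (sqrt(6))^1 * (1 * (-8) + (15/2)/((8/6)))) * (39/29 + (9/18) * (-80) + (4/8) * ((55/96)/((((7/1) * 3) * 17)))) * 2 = 1459888351 * sqrt(6)/1325184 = 2698.48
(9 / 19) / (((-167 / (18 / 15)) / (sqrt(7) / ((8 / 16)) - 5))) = 54 / 3173 - 108*sqrt(7) / 15865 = -0.00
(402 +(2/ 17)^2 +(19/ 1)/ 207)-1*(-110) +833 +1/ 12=321892957/ 239292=1345.19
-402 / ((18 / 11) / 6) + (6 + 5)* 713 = 6369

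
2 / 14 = 1 / 7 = 0.14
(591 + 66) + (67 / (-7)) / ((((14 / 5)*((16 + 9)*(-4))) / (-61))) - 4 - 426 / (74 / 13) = 41777101 / 72520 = 576.08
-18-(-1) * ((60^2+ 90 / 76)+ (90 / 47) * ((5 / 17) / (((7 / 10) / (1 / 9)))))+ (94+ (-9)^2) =798760923 / 212534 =3758.27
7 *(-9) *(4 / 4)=-63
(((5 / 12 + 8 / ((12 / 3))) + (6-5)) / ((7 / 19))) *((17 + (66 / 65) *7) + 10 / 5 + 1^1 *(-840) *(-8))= 341589163 / 5460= 62562.12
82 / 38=41 / 19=2.16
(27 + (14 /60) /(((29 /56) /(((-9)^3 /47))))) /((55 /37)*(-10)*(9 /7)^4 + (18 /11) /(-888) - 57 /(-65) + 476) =6929965070028 /151076310697523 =0.05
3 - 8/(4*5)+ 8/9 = 157/45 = 3.49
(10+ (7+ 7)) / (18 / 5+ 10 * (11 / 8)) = 480 / 347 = 1.38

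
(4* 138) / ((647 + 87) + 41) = 552 / 775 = 0.71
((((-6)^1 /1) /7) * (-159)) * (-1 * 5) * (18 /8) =-21465 /14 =-1533.21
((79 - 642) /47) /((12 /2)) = -563 /282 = -2.00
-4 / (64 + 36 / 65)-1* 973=-1020742 / 1049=-973.06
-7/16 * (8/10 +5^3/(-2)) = 4319/160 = 26.99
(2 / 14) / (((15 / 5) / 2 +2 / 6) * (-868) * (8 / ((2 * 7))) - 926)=-3 / 38542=-0.00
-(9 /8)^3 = -729 /512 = -1.42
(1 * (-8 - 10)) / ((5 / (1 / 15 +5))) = -456 / 25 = -18.24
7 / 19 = 0.37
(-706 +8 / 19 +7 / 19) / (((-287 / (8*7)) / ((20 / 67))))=2143840 / 52193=41.08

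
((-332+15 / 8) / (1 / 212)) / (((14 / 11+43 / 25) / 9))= -346433175 / 1646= -210469.73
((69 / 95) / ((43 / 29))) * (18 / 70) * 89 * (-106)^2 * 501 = 9022545090036 / 142975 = 63105753.38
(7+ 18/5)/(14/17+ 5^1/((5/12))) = 901/1090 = 0.83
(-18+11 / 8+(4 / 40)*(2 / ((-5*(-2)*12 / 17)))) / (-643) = 4979 / 192900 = 0.03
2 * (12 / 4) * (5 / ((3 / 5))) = 50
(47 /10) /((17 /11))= 517 /170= 3.04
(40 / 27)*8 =320 / 27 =11.85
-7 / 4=-1.75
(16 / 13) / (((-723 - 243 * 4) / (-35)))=112 / 4407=0.03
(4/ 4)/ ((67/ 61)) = 61/ 67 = 0.91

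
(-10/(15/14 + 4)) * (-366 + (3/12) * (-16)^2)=595.49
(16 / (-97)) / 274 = -8 / 13289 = -0.00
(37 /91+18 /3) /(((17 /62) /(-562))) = -20314052 /1547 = -13131.26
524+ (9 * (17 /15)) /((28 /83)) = 554.24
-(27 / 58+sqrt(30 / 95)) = -sqrt(114) / 19 - 27 / 58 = -1.03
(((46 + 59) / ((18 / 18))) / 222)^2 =1225 / 5476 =0.22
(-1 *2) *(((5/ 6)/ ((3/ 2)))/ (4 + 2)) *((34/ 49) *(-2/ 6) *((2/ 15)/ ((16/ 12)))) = 17/ 3969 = 0.00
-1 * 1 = -1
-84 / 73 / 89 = -84 / 6497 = -0.01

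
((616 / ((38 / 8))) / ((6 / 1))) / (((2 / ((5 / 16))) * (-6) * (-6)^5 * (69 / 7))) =2695 / 366996096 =0.00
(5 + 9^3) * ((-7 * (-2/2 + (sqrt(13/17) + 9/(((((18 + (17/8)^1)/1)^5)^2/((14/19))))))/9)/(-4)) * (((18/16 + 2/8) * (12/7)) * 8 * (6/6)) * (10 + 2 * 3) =-4103203428945804425791716640/95287421715111032570751 + 129184 * sqrt(221)/51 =-5405.29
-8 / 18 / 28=-1 / 63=-0.02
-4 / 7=-0.57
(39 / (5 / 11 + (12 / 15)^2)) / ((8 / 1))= 10725 / 2408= 4.45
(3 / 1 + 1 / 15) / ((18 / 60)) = 92 / 9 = 10.22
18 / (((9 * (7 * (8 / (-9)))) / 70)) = -45 / 2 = -22.50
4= 4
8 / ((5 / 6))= 48 / 5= 9.60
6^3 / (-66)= -36 / 11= -3.27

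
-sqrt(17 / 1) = -sqrt(17) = -4.12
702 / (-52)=-27 / 2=-13.50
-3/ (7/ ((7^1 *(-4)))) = 12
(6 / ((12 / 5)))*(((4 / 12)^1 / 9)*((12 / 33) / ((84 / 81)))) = 5 / 154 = 0.03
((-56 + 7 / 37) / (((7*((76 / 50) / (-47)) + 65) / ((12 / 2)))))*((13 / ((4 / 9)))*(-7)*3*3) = 53654430375 / 5632066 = 9526.60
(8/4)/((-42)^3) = -1/37044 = -0.00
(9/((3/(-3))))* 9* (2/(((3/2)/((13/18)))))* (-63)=4914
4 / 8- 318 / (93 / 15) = -50.79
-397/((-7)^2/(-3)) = 1191/49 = 24.31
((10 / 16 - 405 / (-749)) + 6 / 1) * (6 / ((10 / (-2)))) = -8.60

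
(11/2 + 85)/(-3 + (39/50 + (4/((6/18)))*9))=4525/5289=0.86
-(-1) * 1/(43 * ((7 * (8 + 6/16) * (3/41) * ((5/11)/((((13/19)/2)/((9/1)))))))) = 23452/51728355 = 0.00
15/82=0.18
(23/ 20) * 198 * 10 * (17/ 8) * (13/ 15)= 167739/ 40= 4193.48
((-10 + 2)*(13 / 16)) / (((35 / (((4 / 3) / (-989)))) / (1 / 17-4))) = -0.00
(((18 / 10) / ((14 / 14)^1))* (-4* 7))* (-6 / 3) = 504 / 5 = 100.80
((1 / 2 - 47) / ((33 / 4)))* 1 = -62 / 11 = -5.64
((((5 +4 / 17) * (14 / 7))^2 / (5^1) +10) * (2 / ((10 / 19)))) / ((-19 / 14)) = -645876 / 7225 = -89.39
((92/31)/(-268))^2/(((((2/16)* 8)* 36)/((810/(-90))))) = -529/17255716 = -0.00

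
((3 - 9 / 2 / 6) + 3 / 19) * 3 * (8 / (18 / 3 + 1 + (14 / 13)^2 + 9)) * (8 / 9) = 41236 / 13775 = 2.99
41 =41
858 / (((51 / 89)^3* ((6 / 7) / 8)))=42558.23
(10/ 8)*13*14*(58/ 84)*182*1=171535/ 6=28589.17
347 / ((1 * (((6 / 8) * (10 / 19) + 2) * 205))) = 13186 / 18655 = 0.71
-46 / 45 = -1.02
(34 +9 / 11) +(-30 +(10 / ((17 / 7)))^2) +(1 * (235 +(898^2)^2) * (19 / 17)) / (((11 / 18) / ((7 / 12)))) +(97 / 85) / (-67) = 1477651336523503667 / 2129930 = 693755821329.11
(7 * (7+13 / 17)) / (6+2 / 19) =4389 / 493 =8.90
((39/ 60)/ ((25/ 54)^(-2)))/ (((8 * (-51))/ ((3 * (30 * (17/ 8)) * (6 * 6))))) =-8125/ 3456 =-2.35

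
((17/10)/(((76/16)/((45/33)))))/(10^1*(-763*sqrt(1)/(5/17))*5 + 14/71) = -3621/962381882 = -0.00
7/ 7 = 1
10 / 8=5 / 4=1.25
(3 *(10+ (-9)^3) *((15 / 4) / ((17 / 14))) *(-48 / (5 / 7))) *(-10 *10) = -44764094.12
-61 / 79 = -0.77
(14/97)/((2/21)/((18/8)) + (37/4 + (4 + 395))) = 10584/29940893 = 0.00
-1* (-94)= 94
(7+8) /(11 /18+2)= 5.74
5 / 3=1.67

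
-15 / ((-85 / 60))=180 / 17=10.59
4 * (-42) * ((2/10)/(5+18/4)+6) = -1011.54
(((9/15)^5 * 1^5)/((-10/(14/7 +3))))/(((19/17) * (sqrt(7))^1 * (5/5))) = -4131 * sqrt(7)/831250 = -0.01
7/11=0.64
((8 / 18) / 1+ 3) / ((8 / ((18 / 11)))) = 31 / 44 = 0.70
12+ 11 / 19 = 239 / 19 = 12.58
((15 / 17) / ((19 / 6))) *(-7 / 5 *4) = -504 / 323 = -1.56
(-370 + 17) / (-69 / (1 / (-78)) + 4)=-353 / 5386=-0.07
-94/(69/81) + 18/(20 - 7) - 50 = -47530/299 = -158.96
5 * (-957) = -4785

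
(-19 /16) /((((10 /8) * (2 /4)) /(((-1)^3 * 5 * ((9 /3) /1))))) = 28.50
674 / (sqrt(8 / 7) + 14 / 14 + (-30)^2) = 4250918 / 5682599-1348 * sqrt(14) / 5682599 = 0.75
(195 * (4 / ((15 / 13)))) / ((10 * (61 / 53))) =17914 / 305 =58.73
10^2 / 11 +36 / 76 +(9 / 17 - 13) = -2.91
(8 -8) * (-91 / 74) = 0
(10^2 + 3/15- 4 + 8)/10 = 521/50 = 10.42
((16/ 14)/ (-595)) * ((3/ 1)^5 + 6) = -1992/ 4165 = -0.48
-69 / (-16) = 69 / 16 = 4.31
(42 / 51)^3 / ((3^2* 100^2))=343 / 55271250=0.00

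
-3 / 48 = -1 / 16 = -0.06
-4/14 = -2/7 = -0.29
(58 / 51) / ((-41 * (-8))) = 29 / 8364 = 0.00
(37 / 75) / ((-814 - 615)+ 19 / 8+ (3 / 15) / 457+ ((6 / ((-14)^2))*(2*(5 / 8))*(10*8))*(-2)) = -179144 / 520273035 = -0.00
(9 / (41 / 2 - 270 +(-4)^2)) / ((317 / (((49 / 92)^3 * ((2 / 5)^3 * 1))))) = -1058841 / 900595256500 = -0.00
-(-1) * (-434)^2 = 188356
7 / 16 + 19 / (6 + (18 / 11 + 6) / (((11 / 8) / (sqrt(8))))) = -425501 / 4114128 + 257488 * sqrt(2) / 257133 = 1.31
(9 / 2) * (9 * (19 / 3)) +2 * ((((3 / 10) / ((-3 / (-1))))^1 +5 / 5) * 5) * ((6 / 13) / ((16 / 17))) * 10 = 16143 / 52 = 310.44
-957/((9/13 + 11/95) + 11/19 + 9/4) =-1575860/5989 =-263.13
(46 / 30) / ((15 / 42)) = 322 / 75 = 4.29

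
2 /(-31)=-2 /31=-0.06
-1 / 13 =-0.08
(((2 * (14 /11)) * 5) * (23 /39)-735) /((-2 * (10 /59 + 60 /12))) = 3682721 /52338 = 70.36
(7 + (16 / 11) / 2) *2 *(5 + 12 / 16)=1955 / 22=88.86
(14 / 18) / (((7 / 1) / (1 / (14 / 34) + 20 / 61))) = 1177 / 3843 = 0.31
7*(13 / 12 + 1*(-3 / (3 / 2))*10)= -132.42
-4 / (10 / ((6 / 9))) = -0.27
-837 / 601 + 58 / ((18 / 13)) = 219044 / 5409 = 40.50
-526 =-526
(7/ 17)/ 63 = 1/ 153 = 0.01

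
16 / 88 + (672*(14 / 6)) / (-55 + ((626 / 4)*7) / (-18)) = -612586 / 45881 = -13.35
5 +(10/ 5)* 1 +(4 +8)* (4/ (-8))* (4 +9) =-71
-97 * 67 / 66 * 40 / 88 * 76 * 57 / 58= -11730695 / 3509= -3343.03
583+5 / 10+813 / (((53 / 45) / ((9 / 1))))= 720381 / 106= 6796.05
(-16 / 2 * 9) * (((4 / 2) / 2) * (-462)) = 33264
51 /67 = 0.76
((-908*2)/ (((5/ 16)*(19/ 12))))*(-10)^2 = -6973440/ 19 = -367023.16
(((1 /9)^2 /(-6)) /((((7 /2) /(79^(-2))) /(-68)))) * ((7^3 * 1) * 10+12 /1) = 234056 /10615941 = 0.02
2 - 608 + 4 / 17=-10298 / 17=-605.76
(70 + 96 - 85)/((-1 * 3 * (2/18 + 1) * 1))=-243/10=-24.30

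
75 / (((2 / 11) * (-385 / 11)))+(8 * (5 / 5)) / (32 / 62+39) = -11.58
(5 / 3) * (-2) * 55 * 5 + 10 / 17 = -916.08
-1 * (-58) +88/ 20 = 62.40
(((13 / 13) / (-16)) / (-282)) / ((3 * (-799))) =-1 / 10815264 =-0.00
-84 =-84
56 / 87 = 0.64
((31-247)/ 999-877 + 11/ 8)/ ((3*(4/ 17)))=-4407233/ 3552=-1240.78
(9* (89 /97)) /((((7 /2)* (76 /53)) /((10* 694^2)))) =102234465540 /12901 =7924538.06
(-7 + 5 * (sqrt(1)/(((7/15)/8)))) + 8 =86.71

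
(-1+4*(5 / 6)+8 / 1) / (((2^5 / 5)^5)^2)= 302734375 / 3377699720527872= 0.00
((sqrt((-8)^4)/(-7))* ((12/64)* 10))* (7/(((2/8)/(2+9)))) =-5280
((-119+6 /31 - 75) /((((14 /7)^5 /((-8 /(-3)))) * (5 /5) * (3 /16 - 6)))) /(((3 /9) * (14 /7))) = 12016 /2883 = 4.17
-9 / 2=-4.50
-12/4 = -3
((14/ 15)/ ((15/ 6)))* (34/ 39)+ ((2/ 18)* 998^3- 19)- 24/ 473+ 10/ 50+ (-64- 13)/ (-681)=3854068248355153/ 34895575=110445758.48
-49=-49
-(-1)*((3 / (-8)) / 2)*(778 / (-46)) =1167 / 368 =3.17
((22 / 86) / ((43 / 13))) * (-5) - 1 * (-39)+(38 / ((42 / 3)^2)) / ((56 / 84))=14099009 / 362404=38.90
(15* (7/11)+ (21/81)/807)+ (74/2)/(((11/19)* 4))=24469355/958716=25.52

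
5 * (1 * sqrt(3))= 5 * sqrt(3)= 8.66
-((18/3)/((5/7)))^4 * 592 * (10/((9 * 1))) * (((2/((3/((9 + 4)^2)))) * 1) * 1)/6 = -7686887936/125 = -61495103.49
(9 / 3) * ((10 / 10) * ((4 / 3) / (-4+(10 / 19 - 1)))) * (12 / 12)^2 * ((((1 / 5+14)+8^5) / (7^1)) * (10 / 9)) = -8304824 / 1785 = -4652.56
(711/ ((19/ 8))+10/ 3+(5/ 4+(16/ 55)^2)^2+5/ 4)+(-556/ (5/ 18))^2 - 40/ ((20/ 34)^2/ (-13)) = 4008211.09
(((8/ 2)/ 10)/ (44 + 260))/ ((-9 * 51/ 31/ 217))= -6727/ 348840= -0.02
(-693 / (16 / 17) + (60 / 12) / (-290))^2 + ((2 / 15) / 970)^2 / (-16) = 6177982042414342169 / 11394675360000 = 542181.49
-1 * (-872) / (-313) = -872 / 313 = -2.79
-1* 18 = -18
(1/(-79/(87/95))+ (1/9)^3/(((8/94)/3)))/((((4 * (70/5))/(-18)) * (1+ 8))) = -268171/204256080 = -0.00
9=9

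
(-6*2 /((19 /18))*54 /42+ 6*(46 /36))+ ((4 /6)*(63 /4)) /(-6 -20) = -152575 /20748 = -7.35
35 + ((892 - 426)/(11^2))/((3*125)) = 1588591/45375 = 35.01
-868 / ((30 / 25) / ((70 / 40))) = -7595 / 6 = -1265.83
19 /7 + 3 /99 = 634 /231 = 2.74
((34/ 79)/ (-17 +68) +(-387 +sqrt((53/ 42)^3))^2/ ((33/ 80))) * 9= 3243792.56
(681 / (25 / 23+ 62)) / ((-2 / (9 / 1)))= -140967 / 2902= -48.58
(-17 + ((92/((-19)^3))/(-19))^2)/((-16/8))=288720563233/33967126082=8.50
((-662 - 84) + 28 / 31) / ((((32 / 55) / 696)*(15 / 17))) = -62630227 / 62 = -1010164.95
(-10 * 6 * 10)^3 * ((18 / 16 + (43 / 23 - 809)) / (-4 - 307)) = -559797986.86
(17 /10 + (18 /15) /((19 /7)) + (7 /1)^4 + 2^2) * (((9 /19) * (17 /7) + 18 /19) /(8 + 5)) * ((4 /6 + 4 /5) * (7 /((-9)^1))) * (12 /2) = -2658.58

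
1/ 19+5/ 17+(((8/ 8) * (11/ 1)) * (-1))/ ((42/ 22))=-36731/ 6783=-5.42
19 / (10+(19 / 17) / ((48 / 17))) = 912 / 499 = 1.83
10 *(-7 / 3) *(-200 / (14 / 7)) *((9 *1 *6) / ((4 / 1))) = 31500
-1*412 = -412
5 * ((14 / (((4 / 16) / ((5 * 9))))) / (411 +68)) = 12600 / 479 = 26.30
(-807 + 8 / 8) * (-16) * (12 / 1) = 154752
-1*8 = -8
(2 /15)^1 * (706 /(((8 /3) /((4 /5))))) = 706 /25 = 28.24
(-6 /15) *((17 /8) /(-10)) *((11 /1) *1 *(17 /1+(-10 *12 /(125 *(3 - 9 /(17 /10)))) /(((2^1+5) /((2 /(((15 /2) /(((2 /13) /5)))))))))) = 15.90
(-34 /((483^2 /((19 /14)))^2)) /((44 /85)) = -521645 /234675242430552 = -0.00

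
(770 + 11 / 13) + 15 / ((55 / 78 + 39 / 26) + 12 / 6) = 1651049 / 2132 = 774.41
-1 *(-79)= 79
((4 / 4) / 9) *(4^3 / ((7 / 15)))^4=94371840000 / 2401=39305222.82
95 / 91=1.04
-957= -957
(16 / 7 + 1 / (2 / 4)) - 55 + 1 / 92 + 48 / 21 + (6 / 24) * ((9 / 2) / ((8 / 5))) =-491651 / 10304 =-47.71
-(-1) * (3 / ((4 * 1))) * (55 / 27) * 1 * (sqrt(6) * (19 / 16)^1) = 1045 * sqrt(6) / 576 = 4.44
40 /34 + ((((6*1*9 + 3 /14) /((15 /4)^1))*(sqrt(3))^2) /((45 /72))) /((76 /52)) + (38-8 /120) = 14683517 /169575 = 86.59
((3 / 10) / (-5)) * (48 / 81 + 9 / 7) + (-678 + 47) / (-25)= 79151 / 3150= 25.13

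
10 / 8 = 5 / 4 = 1.25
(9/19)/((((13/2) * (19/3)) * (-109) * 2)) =-0.00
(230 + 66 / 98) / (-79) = -11303 / 3871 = -2.92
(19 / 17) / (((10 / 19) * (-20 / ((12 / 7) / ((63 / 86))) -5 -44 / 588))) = -2281881 / 14637085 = -0.16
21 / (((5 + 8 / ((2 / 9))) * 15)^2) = 7 / 126075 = 0.00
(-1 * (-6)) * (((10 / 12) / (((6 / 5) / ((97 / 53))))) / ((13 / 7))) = 16975 / 4134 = 4.11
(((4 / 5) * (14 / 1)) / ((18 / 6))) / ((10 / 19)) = 532 / 75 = 7.09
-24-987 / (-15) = 209 / 5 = 41.80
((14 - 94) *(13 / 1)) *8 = -8320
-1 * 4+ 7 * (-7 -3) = -74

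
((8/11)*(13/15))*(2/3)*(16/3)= 2.24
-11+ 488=477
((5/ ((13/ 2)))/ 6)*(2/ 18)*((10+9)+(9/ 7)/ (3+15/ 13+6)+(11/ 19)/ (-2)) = 183725/ 684684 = 0.27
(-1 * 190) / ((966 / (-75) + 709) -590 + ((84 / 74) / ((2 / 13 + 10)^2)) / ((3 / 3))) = -510378000 / 285089119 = -1.79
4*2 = 8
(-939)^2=881721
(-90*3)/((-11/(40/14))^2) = -108000/5929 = -18.22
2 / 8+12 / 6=9 / 4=2.25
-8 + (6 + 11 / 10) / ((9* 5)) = -7.84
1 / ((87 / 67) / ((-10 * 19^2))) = -241870 / 87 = -2780.11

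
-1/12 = -0.08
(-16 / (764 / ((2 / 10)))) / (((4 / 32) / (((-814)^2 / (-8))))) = 2650384 / 955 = 2775.27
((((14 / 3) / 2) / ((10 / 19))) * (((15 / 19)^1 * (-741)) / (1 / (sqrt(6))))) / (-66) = 1729 * sqrt(6) / 44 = 96.25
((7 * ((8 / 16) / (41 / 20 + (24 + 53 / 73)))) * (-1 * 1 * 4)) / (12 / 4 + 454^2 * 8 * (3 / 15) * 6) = -14600 / 55252834317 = -0.00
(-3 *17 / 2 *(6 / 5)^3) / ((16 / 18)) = -12393 / 250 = -49.57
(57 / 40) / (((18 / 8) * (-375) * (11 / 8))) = -76 / 61875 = -0.00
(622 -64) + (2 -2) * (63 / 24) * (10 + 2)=558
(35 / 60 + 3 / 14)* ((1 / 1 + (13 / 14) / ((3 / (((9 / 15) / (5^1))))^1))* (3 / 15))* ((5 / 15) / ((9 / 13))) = 0.08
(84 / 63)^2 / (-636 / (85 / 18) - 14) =-680 / 56871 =-0.01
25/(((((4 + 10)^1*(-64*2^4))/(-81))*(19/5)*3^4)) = 125/272384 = 0.00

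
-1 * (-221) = 221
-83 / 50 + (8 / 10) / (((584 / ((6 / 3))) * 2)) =-3027 / 1825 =-1.66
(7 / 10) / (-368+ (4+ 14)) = -1 / 500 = -0.00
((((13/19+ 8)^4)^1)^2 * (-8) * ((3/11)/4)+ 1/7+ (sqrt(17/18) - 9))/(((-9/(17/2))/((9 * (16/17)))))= 16781020346041018336/118884941287 - 4 * sqrt(34)/3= 141153448.37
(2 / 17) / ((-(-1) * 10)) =0.01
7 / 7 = 1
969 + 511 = 1480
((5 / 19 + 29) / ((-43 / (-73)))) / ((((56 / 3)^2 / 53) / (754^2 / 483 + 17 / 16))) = 14688901237191 / 1650000128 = 8902.36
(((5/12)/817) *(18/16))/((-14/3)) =-45/366016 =-0.00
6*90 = 540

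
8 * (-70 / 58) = -9.66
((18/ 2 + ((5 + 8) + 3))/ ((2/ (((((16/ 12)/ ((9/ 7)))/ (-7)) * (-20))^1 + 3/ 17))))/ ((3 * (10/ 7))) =50435/ 5508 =9.16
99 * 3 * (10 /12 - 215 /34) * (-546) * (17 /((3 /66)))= 332972640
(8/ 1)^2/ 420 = 16/ 105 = 0.15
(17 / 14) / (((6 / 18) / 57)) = 2907 / 14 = 207.64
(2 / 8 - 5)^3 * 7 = -48013 / 64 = -750.20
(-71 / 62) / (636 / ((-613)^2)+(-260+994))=-26679599 / 17100535084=-0.00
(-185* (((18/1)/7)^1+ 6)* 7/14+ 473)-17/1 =-2358/7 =-336.86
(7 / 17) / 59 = 7 / 1003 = 0.01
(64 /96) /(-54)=-1 /81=-0.01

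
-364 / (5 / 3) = -1092 / 5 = -218.40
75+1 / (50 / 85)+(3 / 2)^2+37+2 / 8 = 581 / 5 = 116.20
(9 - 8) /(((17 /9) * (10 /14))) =63 /85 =0.74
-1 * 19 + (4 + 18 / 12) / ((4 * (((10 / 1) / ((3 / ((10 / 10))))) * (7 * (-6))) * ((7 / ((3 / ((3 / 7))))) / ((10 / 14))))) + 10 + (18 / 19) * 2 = -211889 / 29792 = -7.11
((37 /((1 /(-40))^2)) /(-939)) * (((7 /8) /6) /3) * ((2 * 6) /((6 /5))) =-259000 /8451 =-30.65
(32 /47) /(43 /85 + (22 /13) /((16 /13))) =21760 /60113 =0.36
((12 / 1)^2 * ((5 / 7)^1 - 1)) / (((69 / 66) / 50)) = -316800 / 161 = -1967.70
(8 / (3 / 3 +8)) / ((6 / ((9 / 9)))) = 4 / 27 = 0.15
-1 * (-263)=263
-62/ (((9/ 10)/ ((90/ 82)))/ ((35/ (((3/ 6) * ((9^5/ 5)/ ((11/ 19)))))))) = -11935000/ 45999171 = -0.26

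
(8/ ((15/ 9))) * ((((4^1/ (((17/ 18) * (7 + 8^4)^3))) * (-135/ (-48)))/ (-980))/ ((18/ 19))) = -513/ 575373098055910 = -0.00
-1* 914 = -914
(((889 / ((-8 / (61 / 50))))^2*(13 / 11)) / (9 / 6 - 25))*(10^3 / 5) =-38230197733 / 206800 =-184865.56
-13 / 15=-0.87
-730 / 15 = -146 / 3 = -48.67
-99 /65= -1.52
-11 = -11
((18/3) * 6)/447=12/149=0.08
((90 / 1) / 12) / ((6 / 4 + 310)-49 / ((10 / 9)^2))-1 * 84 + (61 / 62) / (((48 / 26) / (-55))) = -4581790867 / 40445328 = -113.28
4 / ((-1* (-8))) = 0.50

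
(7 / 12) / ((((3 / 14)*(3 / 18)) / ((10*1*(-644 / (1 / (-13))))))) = 4102280 / 3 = 1367426.67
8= 8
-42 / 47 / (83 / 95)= -3990 / 3901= -1.02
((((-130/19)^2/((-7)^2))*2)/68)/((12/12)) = 8450/300713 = 0.03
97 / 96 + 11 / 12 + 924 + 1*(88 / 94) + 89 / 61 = 255503995 / 275232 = 928.32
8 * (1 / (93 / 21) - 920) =-228104 / 31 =-7358.19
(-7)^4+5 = 2406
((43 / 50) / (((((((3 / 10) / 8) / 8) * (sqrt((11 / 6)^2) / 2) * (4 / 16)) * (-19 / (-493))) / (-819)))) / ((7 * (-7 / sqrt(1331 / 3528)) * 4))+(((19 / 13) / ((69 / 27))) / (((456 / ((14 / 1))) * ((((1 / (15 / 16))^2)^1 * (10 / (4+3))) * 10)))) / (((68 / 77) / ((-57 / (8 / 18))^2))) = 26809289199 / 1332477952+52912704 * sqrt(22) / 4655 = 53335.39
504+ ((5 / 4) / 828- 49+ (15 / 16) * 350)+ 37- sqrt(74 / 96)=2716259 / 3312- sqrt(111) / 12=819.25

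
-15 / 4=-3.75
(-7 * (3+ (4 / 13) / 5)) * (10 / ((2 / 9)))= -12537 / 13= -964.38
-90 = -90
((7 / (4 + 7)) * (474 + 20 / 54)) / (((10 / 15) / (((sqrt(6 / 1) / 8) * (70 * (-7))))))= -2745715 * sqrt(6) / 99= -67935.36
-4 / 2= -2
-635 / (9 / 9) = -635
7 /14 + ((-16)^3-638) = -9467 /2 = -4733.50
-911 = -911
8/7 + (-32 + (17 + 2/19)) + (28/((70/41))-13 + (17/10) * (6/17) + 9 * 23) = 197.25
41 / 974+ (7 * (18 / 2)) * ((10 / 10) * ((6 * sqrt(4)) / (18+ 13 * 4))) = 52801 / 4870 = 10.84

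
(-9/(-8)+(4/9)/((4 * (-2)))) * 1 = 77/72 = 1.07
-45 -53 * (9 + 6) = -840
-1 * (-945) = 945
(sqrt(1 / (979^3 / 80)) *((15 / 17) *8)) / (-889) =-0.00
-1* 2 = -2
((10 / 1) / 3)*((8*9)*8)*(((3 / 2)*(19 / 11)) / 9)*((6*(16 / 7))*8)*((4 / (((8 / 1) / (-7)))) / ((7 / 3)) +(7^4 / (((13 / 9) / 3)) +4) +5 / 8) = 302895482880 / 1001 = 302592889.99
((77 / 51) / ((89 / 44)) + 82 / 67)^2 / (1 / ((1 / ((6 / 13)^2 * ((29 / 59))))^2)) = 8923851877485565969 / 25200605564084196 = 354.11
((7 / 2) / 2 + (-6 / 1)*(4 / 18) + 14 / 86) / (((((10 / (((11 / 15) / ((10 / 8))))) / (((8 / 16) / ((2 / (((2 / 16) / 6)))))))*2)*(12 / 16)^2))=3289 / 20898000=0.00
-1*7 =-7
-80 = -80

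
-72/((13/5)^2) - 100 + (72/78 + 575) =465.27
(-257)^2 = 66049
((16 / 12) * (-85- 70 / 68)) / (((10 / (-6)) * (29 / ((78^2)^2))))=43307615520 / 493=87845061.91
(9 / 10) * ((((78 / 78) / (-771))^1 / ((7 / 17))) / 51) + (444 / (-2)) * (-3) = 11981339 / 17990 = 666.00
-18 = -18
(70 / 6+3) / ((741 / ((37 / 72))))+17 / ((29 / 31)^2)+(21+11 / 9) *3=2897502605 / 33651774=86.10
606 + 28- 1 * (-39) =673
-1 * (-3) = 3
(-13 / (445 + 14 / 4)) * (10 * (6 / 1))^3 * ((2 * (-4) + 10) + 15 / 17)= -7056000 / 391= -18046.04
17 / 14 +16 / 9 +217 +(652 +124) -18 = 977.99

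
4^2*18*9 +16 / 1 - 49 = 2559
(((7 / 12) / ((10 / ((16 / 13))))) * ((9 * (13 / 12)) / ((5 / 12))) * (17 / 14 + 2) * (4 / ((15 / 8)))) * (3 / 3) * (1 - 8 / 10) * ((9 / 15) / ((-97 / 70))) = -12096 / 12125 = -1.00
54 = 54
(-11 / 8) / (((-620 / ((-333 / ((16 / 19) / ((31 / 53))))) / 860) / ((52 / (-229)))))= 100.17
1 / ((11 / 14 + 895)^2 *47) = 196 / 7392004007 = 0.00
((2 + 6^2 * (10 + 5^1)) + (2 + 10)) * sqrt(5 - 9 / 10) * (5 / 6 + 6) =11357 * sqrt(410) / 30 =7665.39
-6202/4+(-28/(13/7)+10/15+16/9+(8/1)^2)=-350797/234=-1499.13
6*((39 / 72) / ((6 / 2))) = 13 / 12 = 1.08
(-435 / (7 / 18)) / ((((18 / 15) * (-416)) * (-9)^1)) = -725 / 2912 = -0.25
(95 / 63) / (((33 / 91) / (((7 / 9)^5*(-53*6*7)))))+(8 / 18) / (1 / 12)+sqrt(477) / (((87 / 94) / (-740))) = -69560*sqrt(53) / 29 -15370252718 / 5845851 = -20091.48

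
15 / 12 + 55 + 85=565 / 4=141.25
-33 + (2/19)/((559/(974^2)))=1546859/10621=145.64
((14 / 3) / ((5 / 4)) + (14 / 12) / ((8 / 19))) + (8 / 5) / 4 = 1657 / 240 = 6.90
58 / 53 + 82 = 4404 / 53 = 83.09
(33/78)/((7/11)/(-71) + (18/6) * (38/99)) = 25773/69602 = 0.37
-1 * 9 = -9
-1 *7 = -7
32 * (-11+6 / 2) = -256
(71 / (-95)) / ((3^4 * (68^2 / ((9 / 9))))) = -71 / 35581680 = -0.00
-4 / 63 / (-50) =2 / 1575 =0.00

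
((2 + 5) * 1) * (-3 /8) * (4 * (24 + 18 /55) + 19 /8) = -921081 /3520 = -261.67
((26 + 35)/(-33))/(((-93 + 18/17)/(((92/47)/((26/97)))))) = 4627094/31514769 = 0.15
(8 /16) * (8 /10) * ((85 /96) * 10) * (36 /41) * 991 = 3081.77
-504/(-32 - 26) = 252/29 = 8.69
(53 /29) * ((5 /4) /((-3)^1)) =-0.76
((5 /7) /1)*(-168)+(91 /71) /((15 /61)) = -122249 /1065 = -114.79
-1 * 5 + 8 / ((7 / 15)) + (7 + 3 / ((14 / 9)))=21.07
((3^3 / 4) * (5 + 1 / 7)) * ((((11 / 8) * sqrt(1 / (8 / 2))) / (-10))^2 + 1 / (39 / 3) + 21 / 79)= 2219918481 / 184038400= 12.06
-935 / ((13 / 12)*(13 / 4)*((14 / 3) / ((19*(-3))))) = 3837240 / 1183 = 3243.65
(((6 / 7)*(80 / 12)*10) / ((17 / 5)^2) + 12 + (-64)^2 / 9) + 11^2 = 10797739 / 18207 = 593.05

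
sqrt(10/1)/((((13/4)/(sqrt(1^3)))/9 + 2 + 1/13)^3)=102503232 * sqrt(10)/1485446221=0.22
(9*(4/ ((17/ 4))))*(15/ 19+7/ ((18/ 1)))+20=9684/ 323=29.98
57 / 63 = 19 / 21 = 0.90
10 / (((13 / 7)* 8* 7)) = 5 / 52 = 0.10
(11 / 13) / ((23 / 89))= 979 / 299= 3.27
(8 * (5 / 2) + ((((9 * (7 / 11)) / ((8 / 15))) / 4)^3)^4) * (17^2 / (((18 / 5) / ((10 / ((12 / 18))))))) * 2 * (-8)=-3665063587153228186169343403248562837625 / 1356885587321249879321147867136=-2701085206.74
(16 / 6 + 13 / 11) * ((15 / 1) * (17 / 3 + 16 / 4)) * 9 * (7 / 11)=386715 / 121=3195.99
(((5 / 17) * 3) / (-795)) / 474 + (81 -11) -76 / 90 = 443018081 / 6406110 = 69.16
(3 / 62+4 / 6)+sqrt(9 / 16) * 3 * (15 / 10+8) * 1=16435 / 744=22.09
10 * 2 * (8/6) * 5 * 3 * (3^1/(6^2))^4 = 25/1296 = 0.02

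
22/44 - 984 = -1967/2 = -983.50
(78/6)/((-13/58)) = -58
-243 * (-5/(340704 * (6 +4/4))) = 135/264992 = 0.00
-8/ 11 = -0.73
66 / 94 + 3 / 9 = 1.04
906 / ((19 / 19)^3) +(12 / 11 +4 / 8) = 19967 / 22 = 907.59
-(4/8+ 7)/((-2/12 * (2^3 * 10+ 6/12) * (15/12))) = 72/161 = 0.45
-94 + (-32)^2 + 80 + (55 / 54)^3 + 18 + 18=164873719 / 157464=1047.06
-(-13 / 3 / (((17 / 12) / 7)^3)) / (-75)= -856128 / 122825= -6.97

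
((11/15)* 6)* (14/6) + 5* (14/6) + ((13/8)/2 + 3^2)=7619/240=31.75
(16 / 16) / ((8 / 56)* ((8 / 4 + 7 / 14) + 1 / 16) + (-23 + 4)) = -112 / 2087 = -0.05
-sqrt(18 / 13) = -3* sqrt(26) / 13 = -1.18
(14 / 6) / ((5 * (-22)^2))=7 / 7260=0.00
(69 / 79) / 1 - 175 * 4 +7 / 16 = -883143 / 1264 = -698.69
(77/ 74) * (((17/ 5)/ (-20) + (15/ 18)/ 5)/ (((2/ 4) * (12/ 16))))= -77/ 8325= -0.01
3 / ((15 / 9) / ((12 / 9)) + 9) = 12 / 41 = 0.29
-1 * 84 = -84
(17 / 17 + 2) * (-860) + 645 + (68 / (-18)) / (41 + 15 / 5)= -383147 / 198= -1935.09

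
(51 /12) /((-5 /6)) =-5.10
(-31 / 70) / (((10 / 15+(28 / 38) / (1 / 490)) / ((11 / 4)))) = -19437 / 5773040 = -0.00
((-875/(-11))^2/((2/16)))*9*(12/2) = 330750000/121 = 2733471.07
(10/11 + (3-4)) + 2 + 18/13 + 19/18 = 11195/2574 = 4.35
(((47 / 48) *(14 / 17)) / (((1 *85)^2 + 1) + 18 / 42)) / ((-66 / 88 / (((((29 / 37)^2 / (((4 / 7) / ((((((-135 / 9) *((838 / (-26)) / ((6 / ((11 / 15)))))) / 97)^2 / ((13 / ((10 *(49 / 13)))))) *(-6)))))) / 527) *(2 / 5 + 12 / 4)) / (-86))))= -14112289273922609 / 182181761883827089553520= -7.746e-8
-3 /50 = -0.06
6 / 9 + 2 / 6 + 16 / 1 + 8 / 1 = 25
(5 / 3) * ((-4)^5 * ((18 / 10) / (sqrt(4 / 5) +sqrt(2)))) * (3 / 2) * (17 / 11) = -391680 / (22 * sqrt(5) +55 * sqrt(2)) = -3084.70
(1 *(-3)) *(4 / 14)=-6 / 7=-0.86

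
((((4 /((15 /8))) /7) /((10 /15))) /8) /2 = 1 /35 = 0.03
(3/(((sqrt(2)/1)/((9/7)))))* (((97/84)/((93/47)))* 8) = 12.73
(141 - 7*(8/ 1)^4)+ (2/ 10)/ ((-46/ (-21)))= -6562109/ 230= -28530.91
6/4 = 3/2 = 1.50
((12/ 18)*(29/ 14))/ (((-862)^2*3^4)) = 29/ 1263917844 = 0.00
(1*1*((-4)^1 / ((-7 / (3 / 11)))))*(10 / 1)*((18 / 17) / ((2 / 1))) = 1080 / 1309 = 0.83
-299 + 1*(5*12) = -239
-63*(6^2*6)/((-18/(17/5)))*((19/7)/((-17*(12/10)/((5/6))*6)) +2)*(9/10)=458397/100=4583.97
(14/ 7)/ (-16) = -1/ 8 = -0.12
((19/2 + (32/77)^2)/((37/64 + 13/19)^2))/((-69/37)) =-1045868914688/321311334575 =-3.26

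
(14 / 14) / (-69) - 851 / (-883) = 57836 / 60927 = 0.95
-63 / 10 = -6.30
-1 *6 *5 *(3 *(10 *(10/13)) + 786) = -315540/13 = -24272.31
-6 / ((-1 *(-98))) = -3 / 49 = -0.06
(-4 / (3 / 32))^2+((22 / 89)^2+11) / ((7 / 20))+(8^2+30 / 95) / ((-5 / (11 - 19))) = 1954.95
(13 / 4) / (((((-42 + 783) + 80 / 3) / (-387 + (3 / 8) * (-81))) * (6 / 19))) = -117819 / 21056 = -5.60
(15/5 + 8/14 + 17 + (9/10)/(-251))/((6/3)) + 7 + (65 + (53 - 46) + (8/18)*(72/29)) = 90.39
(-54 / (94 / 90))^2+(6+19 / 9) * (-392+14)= -867894 / 2209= -392.89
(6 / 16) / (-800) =-3 / 6400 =-0.00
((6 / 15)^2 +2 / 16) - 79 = -15743 / 200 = -78.72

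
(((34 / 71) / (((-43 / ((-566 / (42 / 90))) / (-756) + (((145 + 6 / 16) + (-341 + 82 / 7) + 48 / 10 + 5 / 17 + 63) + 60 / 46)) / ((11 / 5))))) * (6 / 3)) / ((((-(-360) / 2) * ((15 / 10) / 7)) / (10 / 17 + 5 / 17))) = -390383784 / 927457531727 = -0.00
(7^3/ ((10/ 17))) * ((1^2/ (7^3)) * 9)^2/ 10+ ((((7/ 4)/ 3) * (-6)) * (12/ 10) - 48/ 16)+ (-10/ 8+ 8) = -7029/ 17150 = -0.41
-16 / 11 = -1.45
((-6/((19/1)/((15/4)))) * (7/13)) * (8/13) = -1260/3211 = -0.39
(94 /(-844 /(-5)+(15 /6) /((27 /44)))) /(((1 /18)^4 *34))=333036360 /198373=1678.84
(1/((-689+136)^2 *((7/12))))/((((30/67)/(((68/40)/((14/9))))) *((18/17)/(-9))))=-0.00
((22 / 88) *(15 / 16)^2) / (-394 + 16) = -25 / 43008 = -0.00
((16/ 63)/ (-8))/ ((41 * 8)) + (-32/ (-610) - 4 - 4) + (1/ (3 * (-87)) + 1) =-635270717/ 91386540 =-6.95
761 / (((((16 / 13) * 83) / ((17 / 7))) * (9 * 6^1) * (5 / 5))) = 168181 / 501984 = 0.34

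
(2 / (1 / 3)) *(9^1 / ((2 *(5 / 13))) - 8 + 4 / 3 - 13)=-239 / 5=-47.80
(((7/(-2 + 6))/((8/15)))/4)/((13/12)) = 315/416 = 0.76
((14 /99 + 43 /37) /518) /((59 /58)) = 138475 /55974303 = 0.00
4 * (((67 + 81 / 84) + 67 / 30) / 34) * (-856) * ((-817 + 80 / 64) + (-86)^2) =-83034358601 / 1785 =-46517847.96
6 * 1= 6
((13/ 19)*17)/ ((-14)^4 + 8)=221/ 730056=0.00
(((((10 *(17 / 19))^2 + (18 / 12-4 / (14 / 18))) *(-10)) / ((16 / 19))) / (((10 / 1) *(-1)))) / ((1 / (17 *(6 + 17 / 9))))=466130123 / 38304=12169.23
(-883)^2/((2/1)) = 779689/2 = 389844.50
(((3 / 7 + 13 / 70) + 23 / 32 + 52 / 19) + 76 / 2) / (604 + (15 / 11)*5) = 0.07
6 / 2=3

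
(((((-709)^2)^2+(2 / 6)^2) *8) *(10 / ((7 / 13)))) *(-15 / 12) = -2956451796805000 / 63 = -46927806298492.06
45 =45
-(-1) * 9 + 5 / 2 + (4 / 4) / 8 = 93 / 8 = 11.62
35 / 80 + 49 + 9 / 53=42067 / 848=49.61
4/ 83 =0.05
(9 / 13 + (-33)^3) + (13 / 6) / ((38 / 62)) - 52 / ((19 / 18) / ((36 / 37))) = -1972965941 / 54834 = -35980.70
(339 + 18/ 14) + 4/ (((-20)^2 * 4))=952807/ 2800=340.29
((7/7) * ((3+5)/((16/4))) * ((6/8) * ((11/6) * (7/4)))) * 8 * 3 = 231/2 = 115.50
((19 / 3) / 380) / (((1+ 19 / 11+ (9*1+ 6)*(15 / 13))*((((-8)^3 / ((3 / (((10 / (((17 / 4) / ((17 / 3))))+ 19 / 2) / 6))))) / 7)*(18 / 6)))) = -1001 / 334937600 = -0.00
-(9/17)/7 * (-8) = 72/119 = 0.61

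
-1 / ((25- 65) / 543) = 543 / 40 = 13.58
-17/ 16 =-1.06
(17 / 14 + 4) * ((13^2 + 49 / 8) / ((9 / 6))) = 34091 / 56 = 608.77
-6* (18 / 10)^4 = -39366 / 625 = -62.99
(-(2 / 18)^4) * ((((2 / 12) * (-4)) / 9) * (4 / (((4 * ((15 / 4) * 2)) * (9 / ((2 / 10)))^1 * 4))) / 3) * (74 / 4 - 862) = -1687 / 717445350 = -0.00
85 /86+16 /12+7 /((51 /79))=19247 /1462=13.16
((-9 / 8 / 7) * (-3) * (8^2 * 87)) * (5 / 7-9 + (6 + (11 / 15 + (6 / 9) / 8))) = -966222 / 245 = -3943.76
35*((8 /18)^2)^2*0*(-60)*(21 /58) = 0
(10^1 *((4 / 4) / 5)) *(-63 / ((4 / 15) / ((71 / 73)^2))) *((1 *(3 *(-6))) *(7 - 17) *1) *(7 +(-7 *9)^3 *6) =643223477688750 / 5329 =120702472825.81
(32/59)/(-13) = -32/767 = -0.04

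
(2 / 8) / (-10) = -1 / 40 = -0.02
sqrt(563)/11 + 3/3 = 3.16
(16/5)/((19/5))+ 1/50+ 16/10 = 2339/950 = 2.46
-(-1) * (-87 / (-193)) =87 / 193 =0.45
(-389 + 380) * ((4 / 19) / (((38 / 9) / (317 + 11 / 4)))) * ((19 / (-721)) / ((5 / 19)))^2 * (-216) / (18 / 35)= 224395434 / 371315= 604.33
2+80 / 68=54 / 17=3.18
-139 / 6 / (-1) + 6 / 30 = 701 / 30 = 23.37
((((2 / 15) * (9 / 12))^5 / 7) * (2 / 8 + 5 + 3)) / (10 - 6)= 33 / 11200000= 0.00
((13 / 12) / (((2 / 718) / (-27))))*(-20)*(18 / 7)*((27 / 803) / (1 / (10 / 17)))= 1020672900 / 95557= 10681.30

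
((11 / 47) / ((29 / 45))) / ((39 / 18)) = 2970 / 17719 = 0.17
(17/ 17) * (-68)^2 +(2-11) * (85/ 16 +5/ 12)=73159/ 16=4572.44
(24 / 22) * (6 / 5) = 72 / 55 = 1.31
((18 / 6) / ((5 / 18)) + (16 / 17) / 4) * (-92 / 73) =-86296 / 6205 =-13.91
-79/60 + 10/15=-13/20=-0.65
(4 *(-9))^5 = -60466176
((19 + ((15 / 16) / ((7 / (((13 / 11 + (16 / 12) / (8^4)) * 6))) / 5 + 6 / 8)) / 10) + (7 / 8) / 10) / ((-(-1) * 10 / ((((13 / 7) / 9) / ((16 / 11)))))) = 18459391379 / 67818329600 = 0.27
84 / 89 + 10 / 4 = 613 / 178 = 3.44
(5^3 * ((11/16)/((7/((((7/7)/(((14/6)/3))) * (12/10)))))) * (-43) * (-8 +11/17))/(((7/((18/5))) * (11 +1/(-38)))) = 454966875/1621018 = 280.67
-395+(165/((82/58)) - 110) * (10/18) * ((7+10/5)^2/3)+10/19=-228920/779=-293.86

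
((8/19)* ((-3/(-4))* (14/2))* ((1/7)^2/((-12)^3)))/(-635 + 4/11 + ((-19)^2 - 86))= 11/151530624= 0.00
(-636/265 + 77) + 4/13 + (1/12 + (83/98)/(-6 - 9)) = 2863999/38220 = 74.93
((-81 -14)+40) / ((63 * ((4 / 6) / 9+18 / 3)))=-165 / 1148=-0.14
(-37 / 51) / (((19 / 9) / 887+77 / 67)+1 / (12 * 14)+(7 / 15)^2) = -3078422200 / 5835986389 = -0.53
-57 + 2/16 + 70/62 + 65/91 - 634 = -1196159/1736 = -689.03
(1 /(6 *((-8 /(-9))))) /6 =1 /32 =0.03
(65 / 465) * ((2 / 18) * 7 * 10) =910 / 837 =1.09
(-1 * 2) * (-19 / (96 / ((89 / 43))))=1691 / 2064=0.82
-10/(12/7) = -35/6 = -5.83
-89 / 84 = -1.06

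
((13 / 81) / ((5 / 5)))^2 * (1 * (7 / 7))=169 / 6561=0.03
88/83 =1.06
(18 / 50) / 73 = 0.00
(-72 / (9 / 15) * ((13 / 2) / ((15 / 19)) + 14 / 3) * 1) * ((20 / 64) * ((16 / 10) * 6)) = -4644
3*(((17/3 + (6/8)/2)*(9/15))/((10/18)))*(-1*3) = -2349/40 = -58.72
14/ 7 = 2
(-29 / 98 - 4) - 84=-8653 / 98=-88.30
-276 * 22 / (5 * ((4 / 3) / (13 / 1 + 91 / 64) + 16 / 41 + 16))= -86168511 / 1169540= -73.68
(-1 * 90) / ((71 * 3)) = -30 / 71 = -0.42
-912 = -912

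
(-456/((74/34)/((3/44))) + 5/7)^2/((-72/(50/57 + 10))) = -231698273195/8327837826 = -27.82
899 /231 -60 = -12961 /231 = -56.11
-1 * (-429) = 429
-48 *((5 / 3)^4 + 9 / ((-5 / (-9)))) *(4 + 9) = -2014688 / 135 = -14923.61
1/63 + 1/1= 64/63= 1.02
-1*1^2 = -1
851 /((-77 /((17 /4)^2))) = -245939 /1232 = -199.63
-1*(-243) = 243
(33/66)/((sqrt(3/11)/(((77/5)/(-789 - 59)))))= -77 * sqrt(33)/25440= -0.02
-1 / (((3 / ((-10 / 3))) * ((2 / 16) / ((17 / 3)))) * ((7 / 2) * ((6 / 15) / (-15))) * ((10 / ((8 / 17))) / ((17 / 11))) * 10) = -2720 / 693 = -3.92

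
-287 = -287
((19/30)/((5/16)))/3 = 152/225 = 0.68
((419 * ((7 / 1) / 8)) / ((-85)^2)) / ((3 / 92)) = 1.56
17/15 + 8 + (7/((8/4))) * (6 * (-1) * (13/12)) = -817/60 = -13.62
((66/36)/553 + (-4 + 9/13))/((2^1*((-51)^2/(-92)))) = 3278213/56095767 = 0.06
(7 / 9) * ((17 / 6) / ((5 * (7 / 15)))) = 17 / 18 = 0.94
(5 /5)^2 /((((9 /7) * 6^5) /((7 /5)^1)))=49 /349920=0.00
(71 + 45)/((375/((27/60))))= 87/625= 0.14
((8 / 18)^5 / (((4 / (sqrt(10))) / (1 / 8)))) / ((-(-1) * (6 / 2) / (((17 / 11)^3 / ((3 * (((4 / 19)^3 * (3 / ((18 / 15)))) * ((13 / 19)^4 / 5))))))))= 4391591853707 * sqrt(10) / 20202565399731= 0.69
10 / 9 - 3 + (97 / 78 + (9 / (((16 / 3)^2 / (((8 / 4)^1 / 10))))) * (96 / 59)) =-149749 / 276120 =-0.54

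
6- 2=4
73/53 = 1.38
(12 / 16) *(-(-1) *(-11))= -33 / 4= -8.25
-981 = -981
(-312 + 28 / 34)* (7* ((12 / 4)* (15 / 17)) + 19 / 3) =-6707720 / 867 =-7736.70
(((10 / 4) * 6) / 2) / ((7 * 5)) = 3 / 14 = 0.21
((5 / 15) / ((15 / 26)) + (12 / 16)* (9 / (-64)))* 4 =5441 / 2880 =1.89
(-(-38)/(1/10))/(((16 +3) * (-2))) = -10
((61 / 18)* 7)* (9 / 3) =427 / 6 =71.17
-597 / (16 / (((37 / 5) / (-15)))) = 7363 / 400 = 18.41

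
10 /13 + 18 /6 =49 /13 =3.77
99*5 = 495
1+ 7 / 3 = 10 / 3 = 3.33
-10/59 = -0.17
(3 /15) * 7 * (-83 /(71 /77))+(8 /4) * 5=-41187 /355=-116.02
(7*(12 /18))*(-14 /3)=-196 /9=-21.78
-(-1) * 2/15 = 2/15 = 0.13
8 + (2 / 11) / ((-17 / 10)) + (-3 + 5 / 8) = 8255 / 1496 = 5.52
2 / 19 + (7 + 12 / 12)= 8.11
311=311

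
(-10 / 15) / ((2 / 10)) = -10 / 3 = -3.33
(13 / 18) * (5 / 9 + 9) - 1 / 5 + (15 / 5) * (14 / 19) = 68576 / 7695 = 8.91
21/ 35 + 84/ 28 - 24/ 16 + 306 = 3081/ 10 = 308.10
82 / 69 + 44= 3118 / 69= 45.19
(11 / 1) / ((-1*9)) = -11 / 9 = -1.22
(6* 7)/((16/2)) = 21/4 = 5.25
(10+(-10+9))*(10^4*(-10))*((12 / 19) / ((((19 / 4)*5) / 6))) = -143601.11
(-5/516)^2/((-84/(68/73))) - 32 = -13061454761/408170448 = -32.00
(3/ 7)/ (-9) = -1/ 21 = -0.05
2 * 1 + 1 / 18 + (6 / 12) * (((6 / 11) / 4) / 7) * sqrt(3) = 3 * sqrt(3) / 308 + 37 / 18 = 2.07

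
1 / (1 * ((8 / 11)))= 11 / 8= 1.38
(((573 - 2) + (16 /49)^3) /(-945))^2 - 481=-237637707173196776 /494424620106921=-480.63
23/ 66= 0.35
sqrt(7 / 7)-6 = -5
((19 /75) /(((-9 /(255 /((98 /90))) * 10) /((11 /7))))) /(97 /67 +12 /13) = -3094663 /7082950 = -0.44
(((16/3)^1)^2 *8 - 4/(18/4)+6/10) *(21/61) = 23863/305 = 78.24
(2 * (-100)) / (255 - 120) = -40 / 27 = -1.48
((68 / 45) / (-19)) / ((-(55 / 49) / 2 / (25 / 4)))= 1666 / 1881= 0.89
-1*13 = -13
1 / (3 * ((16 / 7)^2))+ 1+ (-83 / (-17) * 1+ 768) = 10104641 / 13056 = 773.95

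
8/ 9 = 0.89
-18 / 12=-3 / 2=-1.50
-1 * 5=-5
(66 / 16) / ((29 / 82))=11.66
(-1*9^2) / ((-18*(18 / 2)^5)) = 1 / 13122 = 0.00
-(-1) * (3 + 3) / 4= 1.50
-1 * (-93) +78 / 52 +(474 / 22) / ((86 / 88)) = 10023 / 86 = 116.55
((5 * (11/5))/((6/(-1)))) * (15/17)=-55/34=-1.62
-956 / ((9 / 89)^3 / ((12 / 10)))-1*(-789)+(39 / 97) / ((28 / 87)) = -1108593.07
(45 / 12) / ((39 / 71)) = 355 / 52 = 6.83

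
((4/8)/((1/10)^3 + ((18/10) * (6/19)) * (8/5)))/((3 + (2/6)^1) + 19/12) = 114000/1020641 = 0.11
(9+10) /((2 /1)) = 19 /2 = 9.50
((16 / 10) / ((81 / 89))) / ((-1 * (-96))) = 89 / 4860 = 0.02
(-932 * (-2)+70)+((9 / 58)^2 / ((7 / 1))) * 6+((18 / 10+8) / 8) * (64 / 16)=1938.92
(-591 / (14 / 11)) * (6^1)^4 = -601806.86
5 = 5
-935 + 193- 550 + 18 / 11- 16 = -14370 / 11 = -1306.36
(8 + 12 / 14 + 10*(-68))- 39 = -4971 / 7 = -710.14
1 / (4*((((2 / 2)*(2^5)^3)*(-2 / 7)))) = -7 / 262144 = -0.00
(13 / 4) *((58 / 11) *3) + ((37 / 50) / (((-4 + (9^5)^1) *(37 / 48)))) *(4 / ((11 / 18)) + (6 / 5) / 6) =1192500669 / 23196250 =51.41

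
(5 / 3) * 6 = 10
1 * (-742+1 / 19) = -14097 / 19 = -741.95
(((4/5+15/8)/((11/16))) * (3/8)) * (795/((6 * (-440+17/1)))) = -0.46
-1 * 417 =-417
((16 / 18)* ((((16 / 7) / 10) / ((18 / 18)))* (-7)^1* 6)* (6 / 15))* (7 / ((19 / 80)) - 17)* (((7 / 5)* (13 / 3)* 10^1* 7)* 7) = -180357632 / 1425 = -126566.76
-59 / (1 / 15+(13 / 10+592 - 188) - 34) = -1770 / 11141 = -0.16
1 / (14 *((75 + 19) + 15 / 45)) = 3 / 3962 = 0.00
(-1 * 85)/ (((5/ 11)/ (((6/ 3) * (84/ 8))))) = -3927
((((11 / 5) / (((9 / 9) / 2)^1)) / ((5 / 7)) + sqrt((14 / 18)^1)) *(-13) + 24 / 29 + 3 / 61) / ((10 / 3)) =-10508289 / 442250-13 *sqrt(7) / 10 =-27.20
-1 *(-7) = 7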